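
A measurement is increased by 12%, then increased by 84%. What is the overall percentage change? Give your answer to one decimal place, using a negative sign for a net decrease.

106.1%

A 12% increase multiplies by 1.12.
Then an 84% increase: 1.12 × 1.84 = 2.0608.
Overall factor 2.0608, i.e. 106.1%.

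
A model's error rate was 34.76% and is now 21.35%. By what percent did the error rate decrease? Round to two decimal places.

38.58%

The change is 21.35 − 34.76 = -13.41 percentage points.
Relative to the original 34.76%, that is -13.41 ÷ 34.76 ≈ -38.58%.
So the error rate fell by 38.58%.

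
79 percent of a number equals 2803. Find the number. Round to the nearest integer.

3548

2803 ÷ 0.79 ≈ 3548.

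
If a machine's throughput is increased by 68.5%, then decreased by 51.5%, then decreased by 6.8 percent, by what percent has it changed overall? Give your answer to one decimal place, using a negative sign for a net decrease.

-23.8%

A 68.5% increase multiplies by 1.685.
Then a 51.5% decrease: 1.685 × 0.485 = 0.817225.
Then a 6.8% decrease: 0.817225 × 0.932 = 0.7616537.
Overall factor 0.7616537, i.e. -23.8%.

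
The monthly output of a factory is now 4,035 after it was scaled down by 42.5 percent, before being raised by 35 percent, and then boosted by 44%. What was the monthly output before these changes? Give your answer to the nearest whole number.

Undoing the 44% increase: 4,035 ÷ 1.44 ≈ 2802.083333.
Undoing the 35% increase: 2802.083333 ÷ 1.35 ≈ 2075.617284.
Undoing the 42.5% decrease: 2075.617284 ÷ 0.575 ≈ 3,610.

3,610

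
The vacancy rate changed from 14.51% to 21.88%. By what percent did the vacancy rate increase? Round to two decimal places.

50.79%

The change is 21.88 − 14.51 = 7.37 percentage points.
Relative to the original 14.51%, that is 7.37 ÷ 14.51 ≈ 50.79%.
So the vacancy rate rose by 50.79%.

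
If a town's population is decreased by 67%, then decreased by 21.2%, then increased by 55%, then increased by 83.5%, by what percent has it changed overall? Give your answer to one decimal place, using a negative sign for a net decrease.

-26.0%

A 67% decrease multiplies by 0.33.
Then a 21.2% decrease: 0.33 × 0.788 = 0.26004.
Then a 55% increase: 0.26004 × 1.55 = 0.403062.
Then an 83.5% increase: 0.403062 × 1.835 = 0.73961877.
Overall factor 0.73961877, i.e. -26.0%.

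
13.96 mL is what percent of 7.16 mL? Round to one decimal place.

195.0%

13.96 mL ÷ 7.16 mL ≈ 195.0%.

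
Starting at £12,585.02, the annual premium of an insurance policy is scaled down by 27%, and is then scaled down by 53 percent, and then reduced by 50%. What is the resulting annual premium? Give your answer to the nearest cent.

£2,158.96

After the 27% decrease: £12,585.02 × 0.73 = £9187.0646.
53% decrease: £9187.0646 × 0.47 = £4317.920362.
Apply the 50% decrease: £4317.920362 × 0.5 = £2158.960181 ≈ £2,158.96.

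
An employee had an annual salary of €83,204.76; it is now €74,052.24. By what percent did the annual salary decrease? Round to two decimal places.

Change: €74,052.24 − €83,204.76 = -€9,152.52.
Relative to the original: -€9,152.52 ÷ €83,204.76 ≈ -11.00%.
So the annual salary decreased by 11.00%.

11.00%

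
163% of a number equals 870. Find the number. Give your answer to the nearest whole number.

870 ÷ 1.63 ≈ 534.

534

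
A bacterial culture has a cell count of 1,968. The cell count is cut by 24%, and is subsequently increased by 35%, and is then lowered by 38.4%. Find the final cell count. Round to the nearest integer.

1,244

Apply the 24% decrease: 1,968 × 0.76 = 1495.68.
After the 35% increase: 1495.68 × 1.35 = 2019.168.
After the 38.4% decrease: 2019.168 × 0.616 = 1243.807488 ≈ 1,244.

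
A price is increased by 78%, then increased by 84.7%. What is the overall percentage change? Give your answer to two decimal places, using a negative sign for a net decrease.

The combined multiplier is 1.78 × 1.847 = 3.28766.
That corresponds to an increase of 228.77%.

228.77%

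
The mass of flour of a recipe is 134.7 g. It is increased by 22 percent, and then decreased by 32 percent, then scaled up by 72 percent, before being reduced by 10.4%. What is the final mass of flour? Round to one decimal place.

Each change multiplies by a factor: 1.22 × 0.68 × 1.72 × 0.896 = 1.278513152.
134.7 × 1.278513152 = 172.2157215744 ≈ 172.2.

172.2 g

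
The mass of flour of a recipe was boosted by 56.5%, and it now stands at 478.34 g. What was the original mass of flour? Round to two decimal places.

The overall multiplier applied was 1.565.
So the original mass of flour was 478.34 ÷ 1.565 ≈ 305.65 g.

305.65 g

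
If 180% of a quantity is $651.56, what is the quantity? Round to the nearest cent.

$651.56 ÷ 1.8 ≈ $361.98.

$361.98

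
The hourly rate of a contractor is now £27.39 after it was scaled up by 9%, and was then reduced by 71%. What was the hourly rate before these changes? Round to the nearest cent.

Undoing the 71% decrease: £27.39 ÷ 0.29 ≈ £94.448276.
Undoing the 9% increase: £94.448276 ÷ 1.09 ≈ £86.65.

£86.65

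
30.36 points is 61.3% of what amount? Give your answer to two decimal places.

30.36 points ÷ 0.613 ≈ 49.53 points.

49.53 points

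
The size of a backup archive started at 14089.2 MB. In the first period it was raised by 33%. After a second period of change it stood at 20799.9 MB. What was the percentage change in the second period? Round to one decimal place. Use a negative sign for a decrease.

11.0%

After the first period: 14089.2 × 1.33 = 18738.636.
Second-period multiplier: 20799.9 ÷ 18738.636 ≈ 1.11.
That is a change of 11.0%.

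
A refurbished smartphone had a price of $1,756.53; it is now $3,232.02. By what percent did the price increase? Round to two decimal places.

84.00%

Change: $3,232.02 − $1,756.53 = $1,475.49.
Relative to the original: $1,475.49 ÷ $1,756.53 ≈ 84.00%.
So the price increased by 84.00%.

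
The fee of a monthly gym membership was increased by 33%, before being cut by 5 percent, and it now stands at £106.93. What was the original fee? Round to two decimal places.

Undoing the 5% decrease: £106.93 ÷ 0.95 ≈ £112.557895.
Undoing the 33% increase: £112.557895 ÷ 1.33 ≈ £84.63.

£84.63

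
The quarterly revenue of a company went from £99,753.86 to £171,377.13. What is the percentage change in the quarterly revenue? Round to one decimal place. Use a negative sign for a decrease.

71.8%

Change: £171,377.13 − £99,753.86 = £71,623.27.
Relative to the original: £71,623.27 ÷ £99,753.86 ≈ 71.8%.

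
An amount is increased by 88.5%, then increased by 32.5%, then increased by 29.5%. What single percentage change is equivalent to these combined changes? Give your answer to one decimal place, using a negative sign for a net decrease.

223.4%

The combined multiplier is 1.885 × 1.325 × 1.295 = 3.234424375.
That corresponds to an increase of 223.4%.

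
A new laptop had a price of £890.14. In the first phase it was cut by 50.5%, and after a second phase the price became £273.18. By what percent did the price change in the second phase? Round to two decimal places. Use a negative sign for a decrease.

After the first phase: £890.14 × 0.495 = £440.6193.
Second-phase multiplier: £273.18 ÷ £440.6193 ≈ 0.619991.
That is a change of -38.00%.

-38.00%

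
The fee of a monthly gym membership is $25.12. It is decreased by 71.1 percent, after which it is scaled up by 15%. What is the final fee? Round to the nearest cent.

$8.35

71.1% decrease: $25.12 × 0.289 = $7.25968.
After the 15% increase: $7.25968 × 1.15 = $8.348632 ≈ $8.35.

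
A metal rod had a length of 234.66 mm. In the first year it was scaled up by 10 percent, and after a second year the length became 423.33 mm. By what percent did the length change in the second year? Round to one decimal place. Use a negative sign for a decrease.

64.0%

After the first year: 234.66 × 1.1 = 258.126.
Second-year multiplier: 423.33 ÷ 258.126 ≈ 1.64001.
That is a change of 64.0%.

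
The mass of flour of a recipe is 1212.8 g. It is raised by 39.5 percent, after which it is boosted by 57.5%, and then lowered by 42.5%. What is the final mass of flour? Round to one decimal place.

1532.2 g

Apply the 39.5% increase: 1212.8 × 1.395 = 1691.856.
57.5% increase: 1691.856 × 1.575 = 2664.6732.
42.5% decrease: 2664.6732 × 0.575 = 1532.18709 ≈ 1532.2.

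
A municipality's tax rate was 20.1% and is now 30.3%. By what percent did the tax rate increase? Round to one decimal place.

The change is 30.3 − 20.1 = 10.2 percentage points.
Relative to the original 20.1%, that is 10.2 ÷ 20.1 ≈ 50.7%.
So the tax rate rose by 50.7%.

50.7%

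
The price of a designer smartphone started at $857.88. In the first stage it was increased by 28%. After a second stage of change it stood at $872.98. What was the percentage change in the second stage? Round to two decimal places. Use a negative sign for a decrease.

After the first stage: $857.88 × 1.28 = $1098.0864.
Second-stage multiplier: $872.98 ÷ $1098.0864 ≈ 0.795001.
That is a change of -20.50%.

-20.50%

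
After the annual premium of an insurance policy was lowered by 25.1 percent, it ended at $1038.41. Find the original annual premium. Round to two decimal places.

$1386.40

The overall multiplier applied was 0.749.
So the original annual premium was $1038.41 ÷ 0.749 ≈ $1386.40.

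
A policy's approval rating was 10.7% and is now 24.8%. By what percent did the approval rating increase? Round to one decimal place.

The change is 24.8 − 10.7 = 14.1 percentage points.
Relative to the original 10.7%, that is 14.1 ÷ 10.7 ≈ 131.8%.
So the approval rating rose by 131.8%.

131.8%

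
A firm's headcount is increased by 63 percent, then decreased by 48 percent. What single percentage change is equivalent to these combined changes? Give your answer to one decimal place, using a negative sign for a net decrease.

-15.2%

The combined multiplier is 1.63 × 0.52 = 0.8476.
That corresponds to a decrease of 15.2%.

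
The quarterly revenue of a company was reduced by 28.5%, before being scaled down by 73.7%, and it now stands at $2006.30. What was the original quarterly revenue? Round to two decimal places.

$10669.25

Undoing the 73.7% decrease: $2006.30 ÷ 0.263 ≈ $7628.51711.
Undoing the 28.5% decrease: $7628.51711 ÷ 0.715 ≈ $10669.25.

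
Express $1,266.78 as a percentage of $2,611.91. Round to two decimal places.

$1,266.78 ÷ $2,611.91 ≈ 48.50%.

48.50%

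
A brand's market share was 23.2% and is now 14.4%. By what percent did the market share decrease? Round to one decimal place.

The change is 14.4 − 23.2 = -8.8 percentage points.
Relative to the original 23.2%, that is -8.8 ÷ 23.2 ≈ -37.9%.
So the market share fell by 37.9%.

37.9%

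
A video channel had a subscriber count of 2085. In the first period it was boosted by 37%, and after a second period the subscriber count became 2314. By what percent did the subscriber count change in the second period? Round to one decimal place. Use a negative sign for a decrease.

-19.0%

After the first period: 2085 × 1.37 = 2856.45.
Second-period multiplier: 2314 ÷ 2856.45 ≈ 0.8101.
That is a change of -19.0%.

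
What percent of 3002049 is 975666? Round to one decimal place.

975666 ÷ 3002049 ≈ 32.5%.

32.5%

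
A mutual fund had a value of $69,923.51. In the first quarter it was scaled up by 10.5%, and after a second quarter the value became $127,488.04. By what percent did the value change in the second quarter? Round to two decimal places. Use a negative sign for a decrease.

After the first quarter: $69,923.51 × 1.105 = $77265.47855.
Second-quarter multiplier: $127,488.04 ÷ $77265.47855 ≈ 1.65.
That is a change of 65.00%.

65.00%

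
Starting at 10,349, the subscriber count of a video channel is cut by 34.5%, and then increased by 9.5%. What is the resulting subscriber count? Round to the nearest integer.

Each change multiplies by a factor: 0.655 × 1.095 = 0.717225.
10,349 × 0.717225 = 7422.561525 ≈ 7,423.

7,423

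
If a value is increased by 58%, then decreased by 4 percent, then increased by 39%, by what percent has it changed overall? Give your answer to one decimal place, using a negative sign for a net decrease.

A 58% increase multiplies by 1.58.
Then a 4% decrease: 1.58 × 0.96 = 1.5168.
Then a 39% increase: 1.5168 × 1.39 = 2.108352.
Overall factor 2.108352, i.e. 110.8%.

110.8%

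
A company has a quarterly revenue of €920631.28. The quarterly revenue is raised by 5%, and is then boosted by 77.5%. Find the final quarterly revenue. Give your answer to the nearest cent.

Apply the 5% increase: €920631.28 × 1.05 = €966662.844.
77.5% increase: €966662.844 × 1.775 = €1715826.5481 ≈ €1715826.55.

€1715826.55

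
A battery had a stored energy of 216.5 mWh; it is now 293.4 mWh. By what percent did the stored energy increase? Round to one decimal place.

35.5%

Change: 293.4 − 216.5 = 76.9.
Relative to the original: 76.9 ÷ 216.5 ≈ 35.5%.
So the stored energy increased by 35.5%.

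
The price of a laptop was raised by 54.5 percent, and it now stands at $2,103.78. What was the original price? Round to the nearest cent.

The overall multiplier applied was 1.545.
So the original price was $2,103.78 ÷ 1.545 ≈ $1,361.67.

$1,361.67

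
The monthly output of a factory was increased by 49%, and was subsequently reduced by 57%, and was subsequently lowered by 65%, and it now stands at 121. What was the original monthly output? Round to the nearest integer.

540

Undoing the 65% decrease: 121 ÷ 0.35 ≈ 345.714286.
Undoing the 57% decrease: 345.714286 ÷ 0.43 ≈ 803.986712.
Undoing the 49% increase: 803.986712 ÷ 1.49 ≈ 540.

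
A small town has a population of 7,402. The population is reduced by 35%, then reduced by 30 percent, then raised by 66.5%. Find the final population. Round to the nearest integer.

5,608

Each change multiplies by a factor: 0.65 × 0.7 × 1.665 = 0.757575.
7,402 × 0.757575 = 5607.57015 ≈ 5,608.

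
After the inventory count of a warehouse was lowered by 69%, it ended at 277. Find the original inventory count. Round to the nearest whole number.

The overall multiplier applied was 0.31.
So the original inventory count was 277 ÷ 0.31 ≈ 894.

894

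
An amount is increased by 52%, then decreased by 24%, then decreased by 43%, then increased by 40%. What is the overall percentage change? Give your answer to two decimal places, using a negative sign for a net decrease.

-7.82%

The combined multiplier is 1.52 × 0.76 × 0.57 × 1.4 = 0.9218496.
That corresponds to a decrease of 7.82%.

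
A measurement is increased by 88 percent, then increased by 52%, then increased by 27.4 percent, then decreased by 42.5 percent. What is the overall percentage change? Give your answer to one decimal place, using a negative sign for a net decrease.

109.3%

An 88% increase multiplies by 1.88.
Then a 52% increase: 1.88 × 1.52 = 2.8576.
Then a 27.4% increase: 2.8576 × 1.274 = 3.6405824.
Then a 42.5% decrease: 3.6405824 × 0.575 = 2.09333488.
Overall factor 2.09333488, i.e. 109.3%.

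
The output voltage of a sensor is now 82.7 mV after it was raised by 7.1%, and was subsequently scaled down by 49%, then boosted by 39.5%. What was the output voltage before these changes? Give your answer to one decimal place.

108.5 mV

The overall multiplier applied was 1.071 × 0.51 × 1.395 = 0.76196295.
So the original output voltage was 82.7 ÷ 0.76196295 ≈ 108.5 mV.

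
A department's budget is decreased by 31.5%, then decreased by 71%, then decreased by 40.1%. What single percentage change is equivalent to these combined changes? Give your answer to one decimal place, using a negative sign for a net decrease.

A 31.5% decrease multiplies by 0.685.
Then a 71% decrease: 0.685 × 0.29 = 0.19865.
Then a 40.1% decrease: 0.19865 × 0.599 = 0.11899135.
Overall factor 0.11899135, i.e. -88.1%.

-88.1%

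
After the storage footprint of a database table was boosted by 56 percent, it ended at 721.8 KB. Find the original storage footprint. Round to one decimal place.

462.7 KB

The overall multiplier applied was 1.56.
So the original storage footprint was 721.8 ÷ 1.56 ≈ 462.7 KB.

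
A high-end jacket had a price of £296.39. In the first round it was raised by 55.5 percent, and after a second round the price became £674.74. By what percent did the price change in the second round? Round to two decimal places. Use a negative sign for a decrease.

46.40%

After the first round: £296.39 × 1.555 = £460.88645.
Second-round multiplier: £674.74 ÷ £460.88645 ≈ 1.464005.
That is a change of 46.40%.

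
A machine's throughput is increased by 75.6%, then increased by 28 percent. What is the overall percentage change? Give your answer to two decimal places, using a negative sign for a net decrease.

124.77%

A 75.6% increase multiplies by 1.756.
Then a 28% increase: 1.756 × 1.28 = 2.24768.
Overall factor 2.24768, i.e. 124.77%.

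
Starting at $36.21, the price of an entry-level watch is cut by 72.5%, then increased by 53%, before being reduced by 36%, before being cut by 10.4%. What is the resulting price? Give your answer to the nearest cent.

Each change multiplies by a factor: 0.275 × 1.53 × 0.64 × 0.896 = 0.24127488.
$36.21 × 0.24127488 = $8.7365634048 ≈ $8.74.

$8.74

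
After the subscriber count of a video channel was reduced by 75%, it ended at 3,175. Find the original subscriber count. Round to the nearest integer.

12,700

The overall multiplier applied was 0.25.
So the original subscriber count was 3,175 ÷ 0.25 = 12,700.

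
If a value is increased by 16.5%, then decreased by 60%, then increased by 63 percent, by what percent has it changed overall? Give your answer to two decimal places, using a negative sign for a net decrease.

The combined multiplier is 1.165 × 0.4 × 1.63 = 0.75958.
That corresponds to a decrease of 24.04%.

-24.04%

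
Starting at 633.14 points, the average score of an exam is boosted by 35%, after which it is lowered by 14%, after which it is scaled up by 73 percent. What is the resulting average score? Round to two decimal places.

Apply the 35% increase: 633.14 × 1.35 = 854.739.
Apply the 14% decrease: 854.739 × 0.86 = 735.07554.
After the 73% increase: 735.07554 × 1.73 = 1271.6806842 ≈ 1271.68.

1271.68 points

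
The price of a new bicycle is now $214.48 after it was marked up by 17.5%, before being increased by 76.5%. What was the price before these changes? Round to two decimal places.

The overall multiplier applied was 1.175 × 1.765 = 2.073875.
So the original price was $214.48 ÷ 2.073875 ≈ $103.42.

$103.42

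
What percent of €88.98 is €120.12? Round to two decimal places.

€120.12 ÷ €88.98 ≈ 135.00%.

135.00%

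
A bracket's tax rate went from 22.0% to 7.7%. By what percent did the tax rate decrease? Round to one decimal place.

The change is 7.7 − 22.0 = -14.3 percentage points.
Relative to the original 22.0%, that is -14.3 ÷ 22.0 = -65.0%.
So the tax rate fell by 65.0%.

65.0%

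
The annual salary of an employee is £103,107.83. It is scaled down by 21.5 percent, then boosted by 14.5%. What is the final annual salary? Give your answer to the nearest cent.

After the 21.5% decrease: £103,107.83 × 0.785 = £80939.64655.
After the 14.5% increase: £80939.64655 × 1.145 = £92675.89529975 ≈ £92,675.90.

£92,675.90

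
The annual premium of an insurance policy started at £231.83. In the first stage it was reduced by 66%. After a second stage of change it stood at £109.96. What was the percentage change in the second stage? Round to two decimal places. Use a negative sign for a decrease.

39.50%

After the first stage: £231.83 × 0.34 = £78.8222.
Second-stage multiplier: £109.96 ÷ £78.8222 ≈ 1.395038.
That is a change of 39.50%.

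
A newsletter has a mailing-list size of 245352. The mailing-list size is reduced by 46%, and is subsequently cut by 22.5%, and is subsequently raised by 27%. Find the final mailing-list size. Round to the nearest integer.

130403

Each change multiplies by a factor: 0.54 × 0.775 × 1.27 = 0.531495.
245352 × 0.531495 = 130403.36124 ≈ 130403.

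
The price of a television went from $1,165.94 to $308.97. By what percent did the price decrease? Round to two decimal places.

73.50%

Change: $308.97 − $1,165.94 = -$856.97.
Relative to the original: -$856.97 ÷ $1,165.94 ≈ -73.50%.
So the price decreased by 73.50%.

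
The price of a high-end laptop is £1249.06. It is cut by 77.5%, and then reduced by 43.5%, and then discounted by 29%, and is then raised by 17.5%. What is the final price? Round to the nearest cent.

£132.47

77.5% decrease: £1249.06 × 0.225 = £281.0385.
Apply the 43.5% decrease: £281.0385 × 0.565 = £158.7867525.
After the 29% decrease: £158.7867525 × 0.71 = £112.738594275.
After the 17.5% increase: £112.738594275 × 1.175 = £132.467848273125 ≈ £132.47.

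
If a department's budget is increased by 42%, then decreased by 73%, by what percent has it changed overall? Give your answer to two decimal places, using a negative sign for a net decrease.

-61.66%

A 42% increase multiplies by 1.42.
Then a 73% decrease: 1.42 × 0.27 = 0.3834.
Overall factor 0.3834, i.e. -61.66%.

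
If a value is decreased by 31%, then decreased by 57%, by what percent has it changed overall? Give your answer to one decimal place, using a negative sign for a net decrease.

A 31% decrease multiplies by 0.69.
Then a 57% decrease: 0.69 × 0.43 = 0.2967.
Overall factor 0.2967, i.e. -70.3%.

-70.3%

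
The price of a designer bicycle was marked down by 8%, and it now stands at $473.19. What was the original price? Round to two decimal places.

The overall multiplier applied was 0.92.
So the original price was $473.19 ÷ 0.92 ≈ $514.34.

$514.34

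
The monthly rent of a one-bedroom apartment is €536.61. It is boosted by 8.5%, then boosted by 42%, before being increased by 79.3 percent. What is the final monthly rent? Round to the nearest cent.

Each change multiplies by a factor: 1.085 × 1.42 × 1.793 = 2.7624751.
€536.61 × 2.7624751 = €1482.371763411 ≈ €1482.37.

€1482.37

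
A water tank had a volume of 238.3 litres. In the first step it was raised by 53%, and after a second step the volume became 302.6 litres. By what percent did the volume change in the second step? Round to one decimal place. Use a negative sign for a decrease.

After the first step: 238.3 × 1.53 = 364.599.
Second-step multiplier: 302.6 ÷ 364.599 ≈ 0.82995.
That is a change of -17.0%.

-17.0%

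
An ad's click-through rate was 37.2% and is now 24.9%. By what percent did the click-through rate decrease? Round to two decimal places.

The change is 24.9 − 37.2 = -12.3 percentage points.
Relative to the original 37.2%, that is -12.3 ÷ 37.2 ≈ -33.06%.
So the click-through rate fell by 33.06%.

33.06%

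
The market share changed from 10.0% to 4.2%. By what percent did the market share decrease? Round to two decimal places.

58.00%

The change is 4.2 − 10.0 = -5.8 percentage points.
Relative to the original 10.0%, that is -5.8 ÷ 10.0 = -58.00%.
So the market share fell by 58.00%.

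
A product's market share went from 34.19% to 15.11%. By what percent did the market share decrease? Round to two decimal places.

55.81%

The change is 15.11 − 34.19 = -19.08 percentage points.
Relative to the original 34.19%, that is -19.08 ÷ 34.19 ≈ -55.81%.
So the market share fell by 55.81%.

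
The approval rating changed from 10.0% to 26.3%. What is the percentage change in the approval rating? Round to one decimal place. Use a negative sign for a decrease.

163.0%

The change is 26.3 − 10.0 = 16.3 percentage points.
Relative to the original 10.0%, that is 16.3 ÷ 10.0 = 163.0%.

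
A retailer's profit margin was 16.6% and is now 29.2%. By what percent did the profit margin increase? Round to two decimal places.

The change is 29.2 − 16.6 = 12.6 percentage points.
Relative to the original 16.6%, that is 12.6 ÷ 16.6 ≈ 75.90%.
So the profit margin rose by 75.90%.

75.90%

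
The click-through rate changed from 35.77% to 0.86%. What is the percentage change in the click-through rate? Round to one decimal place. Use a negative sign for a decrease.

-97.6%

The change is 0.86 − 35.77 = -34.91 percentage points.
Relative to the original 35.77%, that is -34.91 ÷ 35.77 ≈ -97.6%.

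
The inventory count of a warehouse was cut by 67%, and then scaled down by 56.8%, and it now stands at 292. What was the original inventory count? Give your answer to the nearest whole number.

Undoing the 56.8% decrease: 292 ÷ 0.432 ≈ 675.925926.
Undoing the 67% decrease: 675.925926 ÷ 0.33 ≈ 2048.

2048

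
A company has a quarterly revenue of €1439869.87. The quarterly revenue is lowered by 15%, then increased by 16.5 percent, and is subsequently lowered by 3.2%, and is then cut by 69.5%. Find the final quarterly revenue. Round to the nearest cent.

€420962.39

After the 15% decrease: €1439869.87 × 0.85 = €1223889.3895.
After the 16.5% increase: €1223889.3895 × 1.165 = €1425831.1387675.
3.2% decrease: €1425831.1387675 × 0.968 = €1380204.54232694.
After the 69.5% decrease: €1380204.54232694 × 0.305 = €420962.3854097167 ≈ €420962.39.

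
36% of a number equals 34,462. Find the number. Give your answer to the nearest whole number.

34,462 ÷ 0.36 ≈ 95,728.

95,728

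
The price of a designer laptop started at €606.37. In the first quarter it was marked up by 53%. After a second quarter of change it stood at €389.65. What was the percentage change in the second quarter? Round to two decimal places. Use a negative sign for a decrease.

After the first quarter: €606.37 × 1.53 = €927.7461.
Second-quarter multiplier: €389.65 ÷ €927.7461 ≈ 0.419996.
That is a change of -58.00%.

-58.00%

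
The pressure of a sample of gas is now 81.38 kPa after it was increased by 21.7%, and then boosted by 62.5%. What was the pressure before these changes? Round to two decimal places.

41.15 kPa

Undoing the 62.5% increase: 81.38 ÷ 1.625 = 50.08.
Undoing the 21.7% increase: 50.08 ÷ 1.217 ≈ 41.15 kPa.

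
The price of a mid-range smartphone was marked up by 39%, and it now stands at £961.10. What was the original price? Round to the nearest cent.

The overall multiplier applied was 1.39.
So the original price was £961.10 ÷ 1.39 ≈ £691.44.

£691.44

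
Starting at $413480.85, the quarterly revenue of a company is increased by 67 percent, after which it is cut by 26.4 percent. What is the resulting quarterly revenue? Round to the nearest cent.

$508217.58

67% increase: $413480.85 × 1.67 = $690513.0195.
26.4% decrease: $690513.0195 × 0.736 = $508217.582352 ≈ $508217.58.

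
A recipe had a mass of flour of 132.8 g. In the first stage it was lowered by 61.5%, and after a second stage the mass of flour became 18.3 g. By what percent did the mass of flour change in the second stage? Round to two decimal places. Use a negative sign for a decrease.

-64.21%

After the first stage: 132.8 × 0.385 = 51.128.
Second-stage multiplier: 18.3 ÷ 51.128 ≈ 0.357925.
That is a change of -64.21%.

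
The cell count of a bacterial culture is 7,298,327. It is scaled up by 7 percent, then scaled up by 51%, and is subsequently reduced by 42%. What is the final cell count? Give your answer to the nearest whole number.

Apply the 7% increase: 7,298,327 × 1.07 = 7809209.89.
After the 51% increase: 7809209.89 × 1.51 = 11791906.9339.
Apply the 42% decrease: 11791906.9339 × 0.58 = 6839306.021662 ≈ 6,839,306.

6,839,306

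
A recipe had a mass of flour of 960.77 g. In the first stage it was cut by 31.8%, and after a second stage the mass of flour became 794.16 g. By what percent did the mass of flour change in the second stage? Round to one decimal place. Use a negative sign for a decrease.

After the first stage: 960.77 × 0.682 = 655.24514.
Second-stage multiplier: 794.16 ÷ 655.24514 ≈ 1.212.
That is a change of 21.2%.

21.2%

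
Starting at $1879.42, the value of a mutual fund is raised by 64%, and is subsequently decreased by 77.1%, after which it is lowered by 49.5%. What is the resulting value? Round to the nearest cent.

Each change multiplies by a factor: 1.64 × 0.229 × 0.505 = 0.1896578.
$1879.42 × 0.1896578 = $356.446662476 ≈ $356.45.

$356.45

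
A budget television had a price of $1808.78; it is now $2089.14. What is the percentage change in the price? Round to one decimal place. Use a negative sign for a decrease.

Change: $2089.14 − $1808.78 = $280.36.
Relative to the original: $280.36 ÷ $1808.78 ≈ 15.5%.

15.5%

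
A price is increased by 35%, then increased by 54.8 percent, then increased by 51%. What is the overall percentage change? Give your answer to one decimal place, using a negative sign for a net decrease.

A 35% increase multiplies by 1.35.
Then a 54.8% increase: 1.35 × 1.548 = 2.0898.
Then a 51% increase: 2.0898 × 1.51 = 3.155598.
Overall factor 3.155598, i.e. 215.6%.

215.6%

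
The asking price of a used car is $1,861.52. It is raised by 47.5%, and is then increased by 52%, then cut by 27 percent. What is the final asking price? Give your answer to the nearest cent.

$3,046.68

Each change multiplies by a factor: 1.475 × 1.52 × 0.73 = 1.63666.
$1,861.52 × 1.63666 = $3046.6753232 ≈ $3,046.68.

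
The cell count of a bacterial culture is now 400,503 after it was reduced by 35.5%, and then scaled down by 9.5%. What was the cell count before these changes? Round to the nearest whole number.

686,116

Undoing the 9.5% decrease: 400,503 ÷ 0.905 ≈ 442544.751381.
Undoing the 35.5% decrease: 442544.751381 ÷ 0.645 ≈ 686,116.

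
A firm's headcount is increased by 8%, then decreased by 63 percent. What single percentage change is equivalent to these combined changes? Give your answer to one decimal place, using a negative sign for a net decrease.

An 8% increase multiplies by 1.08.
Then a 63% decrease: 1.08 × 0.37 = 0.3996.
Overall factor 0.3996, i.e. -60.0%.

-60.0%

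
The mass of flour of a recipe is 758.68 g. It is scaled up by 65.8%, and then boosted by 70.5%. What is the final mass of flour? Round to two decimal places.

2144.70 g

After the 65.8% increase: 758.68 × 1.658 = 1257.89144.
Apply the 70.5% increase: 1257.89144 × 1.705 = 2144.7049052 ≈ 2144.70.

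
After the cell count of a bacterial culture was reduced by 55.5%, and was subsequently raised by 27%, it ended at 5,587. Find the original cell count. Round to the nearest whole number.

9,886

Undoing the 27% increase: 5,587 ÷ 1.27 ≈ 4399.212598.
Undoing the 55.5% decrease: 4399.212598 ÷ 0.445 ≈ 9,886.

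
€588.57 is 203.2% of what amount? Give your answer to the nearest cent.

€289.65

€588.57 ÷ 2.032 ≈ €289.65.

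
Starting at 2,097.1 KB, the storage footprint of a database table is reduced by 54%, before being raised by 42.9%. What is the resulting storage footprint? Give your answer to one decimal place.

1,378.5 KB

After the 54% decrease: 2,097.1 × 0.46 = 964.666.
Apply the 42.9% increase: 964.666 × 1.429 = 1378.507714 ≈ 1,378.5.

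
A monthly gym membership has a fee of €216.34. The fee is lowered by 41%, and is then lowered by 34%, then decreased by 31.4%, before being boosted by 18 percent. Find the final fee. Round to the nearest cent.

€68.19

After the 41% decrease: €216.34 × 0.59 = €127.6406.
After the 34% decrease: €127.6406 × 0.66 = €84.242796.
Apply the 31.4% decrease: €84.242796 × 0.686 = €57.790558056.
After the 18% increase: €57.790558056 × 1.18 = €68.19285850608 ≈ €68.19.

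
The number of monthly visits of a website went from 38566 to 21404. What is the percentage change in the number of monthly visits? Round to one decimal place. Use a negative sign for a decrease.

-44.5%

Change: 21404 − 38566 = -17162.
Relative to the original: -17162 ÷ 38566 ≈ -44.5%.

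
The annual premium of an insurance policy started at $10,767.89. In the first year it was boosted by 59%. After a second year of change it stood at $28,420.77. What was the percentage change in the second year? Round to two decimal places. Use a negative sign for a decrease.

66.00%

After the first year: $10,767.89 × 1.59 = $17120.9451.
Second-year multiplier: $28,420.77 ÷ $17120.9451 ≈ 1.66.
That is a change of 66.00%.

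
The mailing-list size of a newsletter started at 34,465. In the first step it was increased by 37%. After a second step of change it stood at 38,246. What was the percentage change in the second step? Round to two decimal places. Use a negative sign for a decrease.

-19.00%

After the first step: 34,465 × 1.37 = 47217.05.
Second-step multiplier: 38,246 ÷ 47217.05 ≈ 0.810004.
That is a change of -19.00%.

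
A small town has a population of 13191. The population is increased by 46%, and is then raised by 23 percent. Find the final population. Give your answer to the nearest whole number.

After the 46% increase: 13191 × 1.46 = 19258.86.
23% increase: 19258.86 × 1.23 = 23688.3978 ≈ 23688.

23688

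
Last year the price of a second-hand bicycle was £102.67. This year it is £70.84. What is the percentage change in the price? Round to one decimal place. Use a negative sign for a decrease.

Change: £70.84 − £102.67 = -£31.83.
Relative to the original: -£31.83 ÷ £102.67 ≈ -31.0%.

-31.0%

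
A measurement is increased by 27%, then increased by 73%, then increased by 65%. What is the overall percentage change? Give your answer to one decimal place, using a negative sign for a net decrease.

262.5%

A 27% increase multiplies by 1.27.
Then a 73% increase: 1.27 × 1.73 = 2.1971.
Then a 65% increase: 2.1971 × 1.65 = 3.625215.
Overall factor 3.625215, i.e. 262.5%.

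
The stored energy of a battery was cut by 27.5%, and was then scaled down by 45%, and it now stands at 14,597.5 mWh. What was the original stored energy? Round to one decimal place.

36,608.2 mWh

The overall multiplier applied was 0.725 × 0.55 = 0.39875.
So the original stored energy was 14,597.5 ÷ 0.39875 ≈ 36,608.2 mWh.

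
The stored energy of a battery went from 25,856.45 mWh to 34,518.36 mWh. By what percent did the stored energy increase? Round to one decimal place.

33.5%

Change: 34,518.36 − 25,856.45 = 8,661.91.
Relative to the original: 8,661.91 ÷ 25,856.45 ≈ 33.5%.
So the stored energy increased by 33.5%.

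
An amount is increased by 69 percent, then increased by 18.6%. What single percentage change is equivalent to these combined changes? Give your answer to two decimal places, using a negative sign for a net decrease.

A 69% increase multiplies by 1.69.
Then an 18.6% increase: 1.69 × 1.186 = 2.00434.
Overall factor 2.00434, i.e. 100.43%.

100.43%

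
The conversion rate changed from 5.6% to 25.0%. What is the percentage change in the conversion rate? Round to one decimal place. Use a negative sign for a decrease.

The change is 25.0 − 5.6 = 19.4 percentage points.
Relative to the original 5.6%, that is 19.4 ÷ 5.6 ≈ 346.4%.

346.4%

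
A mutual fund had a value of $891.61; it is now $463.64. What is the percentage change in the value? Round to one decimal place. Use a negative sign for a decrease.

Change: $463.64 − $891.61 = -$427.97.
Relative to the original: -$427.97 ÷ $891.61 ≈ -48.0%.

-48.0%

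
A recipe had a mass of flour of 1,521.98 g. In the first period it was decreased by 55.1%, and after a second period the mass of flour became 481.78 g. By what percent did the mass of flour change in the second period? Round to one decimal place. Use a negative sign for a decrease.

After the first period: 1,521.98 × 0.449 = 683.36902.
Second-period multiplier: 481.78 ÷ 683.36902 ≈ 0.70501.
That is a change of -29.5%.

-29.5%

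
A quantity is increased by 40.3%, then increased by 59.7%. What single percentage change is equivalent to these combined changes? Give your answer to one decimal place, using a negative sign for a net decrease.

The combined multiplier is 1.403 × 1.597 = 2.240591.
That corresponds to an increase of 124.1%.

124.1%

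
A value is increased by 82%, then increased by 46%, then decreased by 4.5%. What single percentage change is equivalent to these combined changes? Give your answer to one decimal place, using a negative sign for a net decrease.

153.8%

The combined multiplier is 1.82 × 1.46 × 0.955 = 2.537626.
That corresponds to an increase of 153.8%.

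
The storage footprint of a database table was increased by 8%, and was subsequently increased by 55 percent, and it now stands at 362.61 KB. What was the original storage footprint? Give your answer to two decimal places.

216.61 KB

Undoing the 55% increase: 362.61 ÷ 1.55 ≈ 233.941935.
Undoing the 8% increase: 233.941935 ÷ 1.08 ≈ 216.61 KB.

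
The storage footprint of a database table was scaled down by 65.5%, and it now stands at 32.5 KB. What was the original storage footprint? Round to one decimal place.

94.2 KB

The overall multiplier applied was 0.345.
So the original storage footprint was 32.5 ÷ 0.345 ≈ 94.2 KB.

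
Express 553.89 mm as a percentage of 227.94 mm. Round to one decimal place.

553.89 mm ÷ 227.94 mm ≈ 243.0%.

243.0%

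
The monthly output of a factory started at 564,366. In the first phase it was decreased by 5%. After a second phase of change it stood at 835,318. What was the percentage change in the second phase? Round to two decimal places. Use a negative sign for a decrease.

After the first phase: 564,366 × 0.95 = 536147.7.
Second-phase multiplier: 835,318 ÷ 536147.7 ≈ 1.558.
That is a change of 55.80%.

55.80%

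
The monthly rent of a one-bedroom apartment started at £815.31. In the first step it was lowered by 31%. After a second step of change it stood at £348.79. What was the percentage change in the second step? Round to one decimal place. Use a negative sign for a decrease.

-38.0%

After the first step: £815.31 × 0.69 = £562.5639.
Second-step multiplier: £348.79 ÷ £562.5639 ≈ 0.62.
That is a change of -38.0%.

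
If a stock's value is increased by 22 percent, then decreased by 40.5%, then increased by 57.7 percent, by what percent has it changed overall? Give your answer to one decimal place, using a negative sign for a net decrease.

A 22% increase multiplies by 1.22.
Then a 40.5% decrease: 1.22 × 0.595 = 0.7259.
Then a 57.7% increase: 0.7259 × 1.577 = 1.1447443.
Overall factor 1.1447443, i.e. 14.5%.

14.5%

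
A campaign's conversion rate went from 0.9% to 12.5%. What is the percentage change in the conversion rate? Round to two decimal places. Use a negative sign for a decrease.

1288.89%

The change is 12.5 − 0.9 = 11.6 percentage points.
Relative to the original 0.9%, that is 11.6 ÷ 0.9 ≈ 1288.89%.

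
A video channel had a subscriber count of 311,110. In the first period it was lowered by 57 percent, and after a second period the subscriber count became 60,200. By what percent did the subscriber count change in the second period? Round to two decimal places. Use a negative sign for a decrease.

After the first period: 311,110 × 0.43 = 133777.3.
Second-period multiplier: 60,200 ÷ 133777.3 ≈ 0.450002.
That is a change of -55.00%.

-55.00%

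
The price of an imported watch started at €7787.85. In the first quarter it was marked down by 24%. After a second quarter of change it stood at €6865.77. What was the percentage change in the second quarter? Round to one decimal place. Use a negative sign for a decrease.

16.0%

After the first quarter: €7787.85 × 0.76 = €5918.766.
Second-quarter multiplier: €6865.77 ÷ €5918.766 ≈ 1.16.
That is a change of 16.0%.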